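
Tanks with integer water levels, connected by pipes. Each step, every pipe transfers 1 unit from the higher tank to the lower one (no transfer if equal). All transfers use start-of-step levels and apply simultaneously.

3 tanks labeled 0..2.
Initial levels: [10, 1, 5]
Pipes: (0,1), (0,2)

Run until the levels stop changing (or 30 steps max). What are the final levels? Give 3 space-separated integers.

Answer: 4 6 6

Derivation:
Step 1: flows [0->1,0->2] -> levels [8 2 6]
Step 2: flows [0->1,0->2] -> levels [6 3 7]
Step 3: flows [0->1,2->0] -> levels [6 4 6]
Step 4: flows [0->1,0=2] -> levels [5 5 6]
Step 5: flows [0=1,2->0] -> levels [6 5 5]
Step 6: flows [0->1,0->2] -> levels [4 6 6]
Step 7: flows [1->0,2->0] -> levels [6 5 5]
  -> period-2 cycle: step 7 state = step 5 state; never stabilizes
  -> state at step 30: (30-5) mod 2 = 1, same as step 6 -> [4 6 6]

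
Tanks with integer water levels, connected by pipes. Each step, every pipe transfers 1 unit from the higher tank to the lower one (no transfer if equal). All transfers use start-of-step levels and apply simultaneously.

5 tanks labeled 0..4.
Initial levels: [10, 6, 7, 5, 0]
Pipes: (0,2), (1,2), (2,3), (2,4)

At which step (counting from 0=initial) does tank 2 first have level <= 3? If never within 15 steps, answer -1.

Answer: 5

Derivation:
Step 1: flows [0->2,2->1,2->3,2->4] -> levels [9 7 5 6 1]
Step 2: flows [0->2,1->2,3->2,2->4] -> levels [8 6 7 5 2]
Step 3: flows [0->2,2->1,2->3,2->4] -> levels [7 7 5 6 3]
Step 4: flows [0->2,1->2,3->2,2->4] -> levels [6 6 7 5 4]
Step 5: flows [2->0,2->1,2->3,2->4] -> levels [7 7 3 6 5]
Tank 2 first reaches <=3 at step 5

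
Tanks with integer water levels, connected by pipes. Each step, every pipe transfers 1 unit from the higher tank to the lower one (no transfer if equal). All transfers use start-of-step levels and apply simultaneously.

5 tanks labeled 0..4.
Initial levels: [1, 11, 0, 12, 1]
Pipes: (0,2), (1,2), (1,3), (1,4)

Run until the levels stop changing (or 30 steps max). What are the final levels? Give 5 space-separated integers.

Answer: 5 6 4 5 5

Derivation:
Step 1: flows [0->2,1->2,3->1,1->4] -> levels [0 10 2 11 2]
Step 2: flows [2->0,1->2,3->1,1->4] -> levels [1 9 2 10 3]
Step 3: flows [2->0,1->2,3->1,1->4] -> levels [2 8 2 9 4]
Step 4: flows [0=2,1->2,3->1,1->4] -> levels [2 7 3 8 5]
Step 5: flows [2->0,1->2,3->1,1->4] -> levels [3 6 3 7 6]
Step 6: flows [0=2,1->2,3->1,1=4] -> levels [3 6 4 6 6]
Step 7: flows [2->0,1->2,1=3,1=4] -> levels [4 5 4 6 6]
Step 8: flows [0=2,1->2,3->1,4->1] -> levels [4 6 5 5 5]
Step 9: flows [2->0,1->2,1->3,1->4] -> levels [5 3 5 6 6]
Step 10: flows [0=2,2->1,3->1,4->1] -> levels [5 6 4 5 5]
Step 11: flows [0->2,1->2,1->3,1->4] -> levels [4 3 6 6 6]
Step 12: flows [2->0,2->1,3->1,4->1] -> levels [5 6 4 5 5]
  -> period-2 cycle: step 12 state = step 10 state; never stabilizes
  -> state at step 30: (30-10) mod 2 = 0, same as step 10 -> [5 6 4 5 5]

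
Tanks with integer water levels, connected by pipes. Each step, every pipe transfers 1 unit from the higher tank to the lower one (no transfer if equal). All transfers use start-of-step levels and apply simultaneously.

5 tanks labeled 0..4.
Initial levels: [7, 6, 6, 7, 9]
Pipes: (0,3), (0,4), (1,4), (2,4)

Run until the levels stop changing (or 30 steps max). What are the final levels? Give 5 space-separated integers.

Step 1: flows [0=3,4->0,4->1,4->2] -> levels [8 7 7 7 6]
Step 2: flows [0->3,0->4,1->4,2->4] -> levels [6 6 6 8 9]
Step 3: flows [3->0,4->0,4->1,4->2] -> levels [8 7 7 7 6]
  -> period-2 cycle: step 3 state = step 1 state; never stabilizes
  -> state at step 30: (30-1) mod 2 = 1, same as step 2 -> [6 6 6 8 9]

Answer: 6 6 6 8 9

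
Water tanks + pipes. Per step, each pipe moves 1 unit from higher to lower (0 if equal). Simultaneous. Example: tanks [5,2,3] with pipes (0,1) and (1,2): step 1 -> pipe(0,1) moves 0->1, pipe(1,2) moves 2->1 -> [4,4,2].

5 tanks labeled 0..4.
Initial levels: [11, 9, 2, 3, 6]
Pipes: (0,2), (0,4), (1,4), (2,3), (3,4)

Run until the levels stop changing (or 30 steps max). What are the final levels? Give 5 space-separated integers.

Step 1: flows [0->2,0->4,1->4,3->2,4->3] -> levels [9 8 4 3 7]
Step 2: flows [0->2,0->4,1->4,2->3,4->3] -> levels [7 7 4 5 8]
Step 3: flows [0->2,4->0,4->1,3->2,4->3] -> levels [7 8 6 5 5]
Step 4: flows [0->2,0->4,1->4,2->3,3=4] -> levels [5 7 6 6 7]
Step 5: flows [2->0,4->0,1=4,2=3,4->3] -> levels [7 7 5 7 5]
Step 6: flows [0->2,0->4,1->4,3->2,3->4] -> levels [5 6 7 5 8]
Step 7: flows [2->0,4->0,4->1,2->3,4->3] -> levels [7 7 5 7 5]
  -> period-2 cycle: step 7 state = step 5 state; never stabilizes
  -> state at step 30: (30-5) mod 2 = 1, same as step 6 -> [5 6 7 5 8]

Answer: 5 6 7 5 8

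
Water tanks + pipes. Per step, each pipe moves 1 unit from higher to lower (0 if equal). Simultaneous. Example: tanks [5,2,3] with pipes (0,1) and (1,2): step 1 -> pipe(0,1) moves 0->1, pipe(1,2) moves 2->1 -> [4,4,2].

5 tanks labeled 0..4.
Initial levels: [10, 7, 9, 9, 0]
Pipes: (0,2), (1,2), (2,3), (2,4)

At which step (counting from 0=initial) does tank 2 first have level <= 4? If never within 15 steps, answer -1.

Answer: -1

Derivation:
Step 1: flows [0->2,2->1,2=3,2->4] -> levels [9 8 8 9 1]
Step 2: flows [0->2,1=2,3->2,2->4] -> levels [8 8 9 8 2]
Step 3: flows [2->0,2->1,2->3,2->4] -> levels [9 9 5 9 3]
Step 4: flows [0->2,1->2,3->2,2->4] -> levels [8 8 7 8 4]
Step 5: flows [0->2,1->2,3->2,2->4] -> levels [7 7 9 7 5]
Step 6: flows [2->0,2->1,2->3,2->4] -> levels [8 8 5 8 6]
Step 7: flows [0->2,1->2,3->2,4->2] -> levels [7 7 9 7 5]
  -> period-2 cycle (repeats step 5); tank 2 never drops to <=4
Tank 2 never reaches <=4 within 15 steps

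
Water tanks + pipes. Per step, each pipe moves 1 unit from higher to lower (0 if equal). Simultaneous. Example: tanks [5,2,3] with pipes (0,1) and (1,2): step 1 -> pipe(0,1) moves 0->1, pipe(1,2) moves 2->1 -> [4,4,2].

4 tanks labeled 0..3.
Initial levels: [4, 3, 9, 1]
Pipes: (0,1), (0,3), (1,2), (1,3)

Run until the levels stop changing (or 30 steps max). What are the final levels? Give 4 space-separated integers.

Answer: 5 2 5 5

Derivation:
Step 1: flows [0->1,0->3,2->1,1->3] -> levels [2 4 8 3]
Step 2: flows [1->0,3->0,2->1,1->3] -> levels [4 3 7 3]
Step 3: flows [0->1,0->3,2->1,1=3] -> levels [2 5 6 4]
Step 4: flows [1->0,3->0,2->1,1->3] -> levels [4 4 5 4]
Step 5: flows [0=1,0=3,2->1,1=3] -> levels [4 5 4 4]
Step 6: flows [1->0,0=3,1->2,1->3] -> levels [5 2 5 5]
Step 7: flows [0->1,0=3,2->1,3->1] -> levels [4 5 4 4]
  -> period-2 cycle: step 7 state = step 5 state; never stabilizes
  -> state at step 30: (30-5) mod 2 = 1, same as step 6 -> [5 2 5 5]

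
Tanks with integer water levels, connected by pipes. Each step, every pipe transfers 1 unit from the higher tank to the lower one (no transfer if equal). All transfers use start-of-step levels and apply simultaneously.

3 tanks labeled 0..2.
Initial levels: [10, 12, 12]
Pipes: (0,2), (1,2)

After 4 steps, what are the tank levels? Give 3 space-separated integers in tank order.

Answer: 11 11 12

Derivation:
Step 1: flows [2->0,1=2] -> levels [11 12 11]
Step 2: flows [0=2,1->2] -> levels [11 11 12]
Step 3: flows [2->0,2->1] -> levels [12 12 10]
Step 4: flows [0->2,1->2] -> levels [11 11 12]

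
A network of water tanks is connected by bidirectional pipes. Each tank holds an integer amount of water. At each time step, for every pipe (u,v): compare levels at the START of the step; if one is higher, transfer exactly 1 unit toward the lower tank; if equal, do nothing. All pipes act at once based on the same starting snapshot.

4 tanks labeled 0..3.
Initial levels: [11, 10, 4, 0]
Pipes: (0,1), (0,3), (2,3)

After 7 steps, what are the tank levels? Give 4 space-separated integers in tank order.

Step 1: flows [0->1,0->3,2->3] -> levels [9 11 3 2]
Step 2: flows [1->0,0->3,2->3] -> levels [9 10 2 4]
Step 3: flows [1->0,0->3,3->2] -> levels [9 9 3 4]
Step 4: flows [0=1,0->3,3->2] -> levels [8 9 4 4]
Step 5: flows [1->0,0->3,2=3] -> levels [8 8 4 5]
Step 6: flows [0=1,0->3,3->2] -> levels [7 8 5 5]
Step 7: flows [1->0,0->3,2=3] -> levels [7 7 5 6]

Answer: 7 7 5 6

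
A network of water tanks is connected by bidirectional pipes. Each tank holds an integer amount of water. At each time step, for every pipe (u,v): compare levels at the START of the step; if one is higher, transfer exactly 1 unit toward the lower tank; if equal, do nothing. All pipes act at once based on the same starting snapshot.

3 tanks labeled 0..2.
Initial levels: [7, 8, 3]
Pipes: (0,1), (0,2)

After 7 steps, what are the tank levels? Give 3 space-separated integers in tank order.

Step 1: flows [1->0,0->2] -> levels [7 7 4]
Step 2: flows [0=1,0->2] -> levels [6 7 5]
Step 3: flows [1->0,0->2] -> levels [6 6 6]
Step 4: flows [0=1,0=2] -> levels [6 6 6]
  -> stable; steps 5..7 unchanged -> [6 6 6]

Answer: 6 6 6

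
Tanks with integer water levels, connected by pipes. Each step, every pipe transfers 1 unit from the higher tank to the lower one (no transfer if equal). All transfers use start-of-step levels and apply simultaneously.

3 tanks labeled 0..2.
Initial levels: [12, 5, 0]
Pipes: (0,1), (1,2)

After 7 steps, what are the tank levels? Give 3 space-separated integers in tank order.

Answer: 6 5 6

Derivation:
Step 1: flows [0->1,1->2] -> levels [11 5 1]
Step 2: flows [0->1,1->2] -> levels [10 5 2]
Step 3: flows [0->1,1->2] -> levels [9 5 3]
Step 4: flows [0->1,1->2] -> levels [8 5 4]
Step 5: flows [0->1,1->2] -> levels [7 5 5]
Step 6: flows [0->1,1=2] -> levels [6 6 5]
Step 7: flows [0=1,1->2] -> levels [6 5 6]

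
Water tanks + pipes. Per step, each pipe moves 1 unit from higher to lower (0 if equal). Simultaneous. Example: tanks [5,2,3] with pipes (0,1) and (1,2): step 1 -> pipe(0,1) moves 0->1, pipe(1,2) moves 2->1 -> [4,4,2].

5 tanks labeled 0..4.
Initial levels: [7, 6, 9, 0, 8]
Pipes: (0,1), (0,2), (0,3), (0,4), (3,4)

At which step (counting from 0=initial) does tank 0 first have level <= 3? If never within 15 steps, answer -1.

Answer: 4

Derivation:
Step 1: flows [0->1,2->0,0->3,4->0,4->3] -> levels [7 7 8 2 6]
Step 2: flows [0=1,2->0,0->3,0->4,4->3] -> levels [6 7 7 4 6]
Step 3: flows [1->0,2->0,0->3,0=4,4->3] -> levels [7 6 6 6 5]
Step 4: flows [0->1,0->2,0->3,0->4,3->4] -> levels [3 7 7 6 7]
Tank 0 first reaches <=3 at step 4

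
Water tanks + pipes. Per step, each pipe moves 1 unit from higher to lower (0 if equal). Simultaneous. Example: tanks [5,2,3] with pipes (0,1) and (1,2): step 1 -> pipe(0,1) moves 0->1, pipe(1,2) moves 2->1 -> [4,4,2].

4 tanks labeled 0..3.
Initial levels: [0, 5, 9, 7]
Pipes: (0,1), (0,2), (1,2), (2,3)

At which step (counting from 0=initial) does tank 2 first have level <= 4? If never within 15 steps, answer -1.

Answer: 5

Derivation:
Step 1: flows [1->0,2->0,2->1,2->3] -> levels [2 5 6 8]
Step 2: flows [1->0,2->0,2->1,3->2] -> levels [4 5 5 7]
Step 3: flows [1->0,2->0,1=2,3->2] -> levels [6 4 5 6]
Step 4: flows [0->1,0->2,2->1,3->2] -> levels [4 6 6 5]
Step 5: flows [1->0,2->0,1=2,2->3] -> levels [6 5 4 6]
Tank 2 first reaches <=4 at step 5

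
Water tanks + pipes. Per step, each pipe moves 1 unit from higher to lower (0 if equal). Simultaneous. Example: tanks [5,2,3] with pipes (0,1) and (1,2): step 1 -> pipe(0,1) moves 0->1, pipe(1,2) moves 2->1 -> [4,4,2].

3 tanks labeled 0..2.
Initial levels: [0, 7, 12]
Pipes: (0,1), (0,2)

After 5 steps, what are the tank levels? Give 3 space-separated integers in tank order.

Step 1: flows [1->0,2->0] -> levels [2 6 11]
Step 2: flows [1->0,2->0] -> levels [4 5 10]
Step 3: flows [1->0,2->0] -> levels [6 4 9]
Step 4: flows [0->1,2->0] -> levels [6 5 8]
Step 5: flows [0->1,2->0] -> levels [6 6 7]

Answer: 6 6 7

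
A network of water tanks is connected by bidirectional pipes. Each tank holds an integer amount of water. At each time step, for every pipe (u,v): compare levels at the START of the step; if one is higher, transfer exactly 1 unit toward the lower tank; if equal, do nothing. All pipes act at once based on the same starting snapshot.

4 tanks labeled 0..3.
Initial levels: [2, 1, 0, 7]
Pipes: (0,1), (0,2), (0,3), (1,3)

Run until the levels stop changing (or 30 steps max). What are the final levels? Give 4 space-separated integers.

Answer: 4 2 2 2

Derivation:
Step 1: flows [0->1,0->2,3->0,3->1] -> levels [1 3 1 5]
Step 2: flows [1->0,0=2,3->0,3->1] -> levels [3 3 1 3]
Step 3: flows [0=1,0->2,0=3,1=3] -> levels [2 3 2 3]
Step 4: flows [1->0,0=2,3->0,1=3] -> levels [4 2 2 2]
Step 5: flows [0->1,0->2,0->3,1=3] -> levels [1 3 3 3]
Step 6: flows [1->0,2->0,3->0,1=3] -> levels [4 2 2 2]
  -> period-2 cycle: step 6 state = step 4 state; never stabilizes
  -> state at step 30: (30-4) mod 2 = 0, same as step 4 -> [4 2 2 2]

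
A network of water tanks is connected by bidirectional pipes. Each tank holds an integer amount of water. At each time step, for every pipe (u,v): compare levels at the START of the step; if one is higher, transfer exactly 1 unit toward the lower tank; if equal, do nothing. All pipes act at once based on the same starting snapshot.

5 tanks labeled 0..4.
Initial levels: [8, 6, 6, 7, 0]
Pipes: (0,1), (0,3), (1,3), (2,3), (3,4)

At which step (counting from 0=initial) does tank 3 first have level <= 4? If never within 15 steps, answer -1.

Answer: 3

Derivation:
Step 1: flows [0->1,0->3,3->1,3->2,3->4] -> levels [6 8 7 5 1]
Step 2: flows [1->0,0->3,1->3,2->3,3->4] -> levels [6 6 6 7 2]
Step 3: flows [0=1,3->0,3->1,3->2,3->4] -> levels [7 7 7 3 3]
Tank 3 first reaches <=4 at step 3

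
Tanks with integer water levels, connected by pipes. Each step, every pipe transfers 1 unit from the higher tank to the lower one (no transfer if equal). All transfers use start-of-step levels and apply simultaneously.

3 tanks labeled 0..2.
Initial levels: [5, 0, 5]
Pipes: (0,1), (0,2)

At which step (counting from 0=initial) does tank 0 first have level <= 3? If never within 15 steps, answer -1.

Answer: 3

Derivation:
Step 1: flows [0->1,0=2] -> levels [4 1 5]
Step 2: flows [0->1,2->0] -> levels [4 2 4]
Step 3: flows [0->1,0=2] -> levels [3 3 4]
Tank 0 first reaches <=3 at step 3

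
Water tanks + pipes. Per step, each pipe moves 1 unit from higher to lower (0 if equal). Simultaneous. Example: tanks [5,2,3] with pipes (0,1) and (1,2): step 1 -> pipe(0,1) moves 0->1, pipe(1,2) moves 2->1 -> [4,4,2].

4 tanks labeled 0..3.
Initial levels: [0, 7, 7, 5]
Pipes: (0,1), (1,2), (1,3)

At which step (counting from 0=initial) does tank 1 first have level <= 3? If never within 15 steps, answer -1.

Answer: -1

Derivation:
Step 1: flows [1->0,1=2,1->3] -> levels [1 5 7 6]
Step 2: flows [1->0,2->1,3->1] -> levels [2 6 6 5]
Step 3: flows [1->0,1=2,1->3] -> levels [3 4 6 6]
Step 4: flows [1->0,2->1,3->1] -> levels [4 5 5 5]
Step 5: flows [1->0,1=2,1=3] -> levels [5 4 5 5]
Step 6: flows [0->1,2->1,3->1] -> levels [4 7 4 4]
Step 7: flows [1->0,1->2,1->3] -> levels [5 4 5 5]
  -> period-2 cycle (repeats step 5); tank 1 never drops to <=3
Tank 1 never reaches <=3 within 15 steps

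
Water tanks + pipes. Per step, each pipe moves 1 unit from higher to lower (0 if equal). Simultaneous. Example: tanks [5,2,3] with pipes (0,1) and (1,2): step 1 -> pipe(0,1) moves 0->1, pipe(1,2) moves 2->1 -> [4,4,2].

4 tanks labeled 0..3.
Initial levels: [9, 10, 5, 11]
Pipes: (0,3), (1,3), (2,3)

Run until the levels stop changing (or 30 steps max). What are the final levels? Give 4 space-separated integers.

Answer: 9 9 9 8

Derivation:
Step 1: flows [3->0,3->1,3->2] -> levels [10 11 6 8]
Step 2: flows [0->3,1->3,3->2] -> levels [9 10 7 9]
Step 3: flows [0=3,1->3,3->2] -> levels [9 9 8 9]
Step 4: flows [0=3,1=3,3->2] -> levels [9 9 9 8]
Step 5: flows [0->3,1->3,2->3] -> levels [8 8 8 11]
Step 6: flows [3->0,3->1,3->2] -> levels [9 9 9 8]
  -> period-2 cycle: step 6 state = step 4 state; never stabilizes
  -> state at step 30: (30-4) mod 2 = 0, same as step 4 -> [9 9 9 8]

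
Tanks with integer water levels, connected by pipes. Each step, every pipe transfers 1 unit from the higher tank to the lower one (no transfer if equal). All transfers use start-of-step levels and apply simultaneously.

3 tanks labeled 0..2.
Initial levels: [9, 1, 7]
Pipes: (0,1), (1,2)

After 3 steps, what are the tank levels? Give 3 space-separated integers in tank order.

Answer: 6 6 5

Derivation:
Step 1: flows [0->1,2->1] -> levels [8 3 6]
Step 2: flows [0->1,2->1] -> levels [7 5 5]
Step 3: flows [0->1,1=2] -> levels [6 6 5]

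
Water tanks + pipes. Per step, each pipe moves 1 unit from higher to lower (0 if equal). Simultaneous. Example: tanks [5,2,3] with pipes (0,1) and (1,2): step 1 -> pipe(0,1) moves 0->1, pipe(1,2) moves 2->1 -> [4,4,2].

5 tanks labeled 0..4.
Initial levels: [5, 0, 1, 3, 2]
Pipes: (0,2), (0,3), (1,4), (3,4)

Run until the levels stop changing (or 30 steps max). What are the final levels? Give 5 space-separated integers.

Answer: 1 3 3 3 1

Derivation:
Step 1: flows [0->2,0->3,4->1,3->4] -> levels [3 1 2 3 2]
Step 2: flows [0->2,0=3,4->1,3->4] -> levels [2 2 3 2 2]
Step 3: flows [2->0,0=3,1=4,3=4] -> levels [3 2 2 2 2]
Step 4: flows [0->2,0->3,1=4,3=4] -> levels [1 2 3 3 2]
Step 5: flows [2->0,3->0,1=4,3->4] -> levels [3 2 2 1 3]
Step 6: flows [0->2,0->3,4->1,4->3] -> levels [1 3 3 3 1]
Step 7: flows [2->0,3->0,1->4,3->4] -> levels [3 2 2 1 3]
  -> period-2 cycle: step 7 state = step 5 state; never stabilizes
  -> state at step 30: (30-5) mod 2 = 1, same as step 6 -> [1 3 3 3 1]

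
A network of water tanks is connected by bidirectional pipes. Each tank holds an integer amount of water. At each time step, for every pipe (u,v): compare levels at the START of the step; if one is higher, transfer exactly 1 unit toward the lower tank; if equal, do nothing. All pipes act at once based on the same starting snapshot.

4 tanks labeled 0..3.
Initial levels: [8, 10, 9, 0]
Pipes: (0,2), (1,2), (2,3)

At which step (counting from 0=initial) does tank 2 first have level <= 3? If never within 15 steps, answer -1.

Answer: -1

Derivation:
Step 1: flows [2->0,1->2,2->3] -> levels [9 9 8 1]
Step 2: flows [0->2,1->2,2->3] -> levels [8 8 9 2]
Step 3: flows [2->0,2->1,2->3] -> levels [9 9 6 3]
Step 4: flows [0->2,1->2,2->3] -> levels [8 8 7 4]
Step 5: flows [0->2,1->2,2->3] -> levels [7 7 8 5]
Step 6: flows [2->0,2->1,2->3] -> levels [8 8 5 6]
Step 7: flows [0->2,1->2,3->2] -> levels [7 7 8 5]
  -> period-2 cycle (repeats step 5); tank 2 never drops to <=3
Tank 2 never reaches <=3 within 15 steps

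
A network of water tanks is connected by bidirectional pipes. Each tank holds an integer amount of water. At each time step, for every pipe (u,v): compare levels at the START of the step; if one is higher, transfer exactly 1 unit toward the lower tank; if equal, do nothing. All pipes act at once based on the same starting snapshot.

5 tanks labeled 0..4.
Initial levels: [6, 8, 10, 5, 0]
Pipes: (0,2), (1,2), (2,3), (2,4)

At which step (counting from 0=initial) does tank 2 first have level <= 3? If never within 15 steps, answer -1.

Step 1: flows [2->0,2->1,2->3,2->4] -> levels [7 9 6 6 1]
Step 2: flows [0->2,1->2,2=3,2->4] -> levels [6 8 7 6 2]
Step 3: flows [2->0,1->2,2->3,2->4] -> levels [7 7 5 7 3]
Step 4: flows [0->2,1->2,3->2,2->4] -> levels [6 6 7 6 4]
Step 5: flows [2->0,2->1,2->3,2->4] -> levels [7 7 3 7 5]
Tank 2 first reaches <=3 at step 5

Answer: 5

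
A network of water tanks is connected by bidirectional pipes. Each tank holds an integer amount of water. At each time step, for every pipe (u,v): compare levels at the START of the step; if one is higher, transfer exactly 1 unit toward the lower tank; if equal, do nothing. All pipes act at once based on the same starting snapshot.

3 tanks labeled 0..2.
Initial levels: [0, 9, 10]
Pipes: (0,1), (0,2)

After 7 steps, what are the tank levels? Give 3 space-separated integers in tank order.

Answer: 5 7 7

Derivation:
Step 1: flows [1->0,2->0] -> levels [2 8 9]
Step 2: flows [1->0,2->0] -> levels [4 7 8]
Step 3: flows [1->0,2->0] -> levels [6 6 7]
Step 4: flows [0=1,2->0] -> levels [7 6 6]
Step 5: flows [0->1,0->2] -> levels [5 7 7]
Step 6: flows [1->0,2->0] -> levels [7 6 6]
  -> period-2 cycle: step 6 state = step 4 state
  -> state at step 7: (7-4) mod 2 = 1, same as step 5 -> [5 7 7]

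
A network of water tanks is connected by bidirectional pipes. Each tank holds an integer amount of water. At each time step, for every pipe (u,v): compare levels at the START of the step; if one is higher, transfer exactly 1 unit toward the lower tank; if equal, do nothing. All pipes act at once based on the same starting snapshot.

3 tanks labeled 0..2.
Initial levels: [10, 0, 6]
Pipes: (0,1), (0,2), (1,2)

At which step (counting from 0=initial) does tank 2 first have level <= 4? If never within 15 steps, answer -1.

Step 1: flows [0->1,0->2,2->1] -> levels [8 2 6]
Step 2: flows [0->1,0->2,2->1] -> levels [6 4 6]
Step 3: flows [0->1,0=2,2->1] -> levels [5 6 5]
Step 4: flows [1->0,0=2,1->2] -> levels [6 4 6]
  -> period-2 cycle (repeats step 2); tank 2 never drops to <=4
Tank 2 never reaches <=4 within 15 steps

Answer: -1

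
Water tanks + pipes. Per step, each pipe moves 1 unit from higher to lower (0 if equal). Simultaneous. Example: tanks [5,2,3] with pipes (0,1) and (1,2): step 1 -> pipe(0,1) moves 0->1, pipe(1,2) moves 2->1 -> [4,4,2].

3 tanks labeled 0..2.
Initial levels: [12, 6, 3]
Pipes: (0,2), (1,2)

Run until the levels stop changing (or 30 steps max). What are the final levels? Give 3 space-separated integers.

Answer: 7 7 7

Derivation:
Step 1: flows [0->2,1->2] -> levels [11 5 5]
Step 2: flows [0->2,1=2] -> levels [10 5 6]
Step 3: flows [0->2,2->1] -> levels [9 6 6]
Step 4: flows [0->2,1=2] -> levels [8 6 7]
Step 5: flows [0->2,2->1] -> levels [7 7 7]
Step 6: flows [0=2,1=2] -> levels [7 7 7]
  -> stable (no change)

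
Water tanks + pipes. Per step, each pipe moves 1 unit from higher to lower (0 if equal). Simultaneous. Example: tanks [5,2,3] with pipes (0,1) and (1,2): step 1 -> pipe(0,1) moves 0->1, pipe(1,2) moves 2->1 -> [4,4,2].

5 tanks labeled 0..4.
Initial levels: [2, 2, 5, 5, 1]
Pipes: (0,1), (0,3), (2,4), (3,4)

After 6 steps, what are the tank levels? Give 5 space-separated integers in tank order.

Step 1: flows [0=1,3->0,2->4,3->4] -> levels [3 2 4 3 3]
Step 2: flows [0->1,0=3,2->4,3=4] -> levels [2 3 3 3 4]
Step 3: flows [1->0,3->0,4->2,4->3] -> levels [4 2 4 3 2]
Step 4: flows [0->1,0->3,2->4,3->4] -> levels [2 3 3 3 4]
  -> period-2 cycle: step 4 state = step 2 state
  -> state at step 6: (6-2) mod 2 = 0, same as step 2 -> [2 3 3 3 4]

Answer: 2 3 3 3 4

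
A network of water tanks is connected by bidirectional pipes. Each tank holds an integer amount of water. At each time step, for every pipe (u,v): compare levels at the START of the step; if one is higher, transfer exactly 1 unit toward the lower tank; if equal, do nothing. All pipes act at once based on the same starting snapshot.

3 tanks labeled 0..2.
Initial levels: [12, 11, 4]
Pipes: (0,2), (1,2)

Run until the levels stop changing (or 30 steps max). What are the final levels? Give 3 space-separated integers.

Answer: 10 9 8

Derivation:
Step 1: flows [0->2,1->2] -> levels [11 10 6]
Step 2: flows [0->2,1->2] -> levels [10 9 8]
Step 3: flows [0->2,1->2] -> levels [9 8 10]
Step 4: flows [2->0,2->1] -> levels [10 9 8]
  -> period-2 cycle: step 4 state = step 2 state; never stabilizes
  -> state at step 30: (30-2) mod 2 = 0, same as step 2 -> [10 9 8]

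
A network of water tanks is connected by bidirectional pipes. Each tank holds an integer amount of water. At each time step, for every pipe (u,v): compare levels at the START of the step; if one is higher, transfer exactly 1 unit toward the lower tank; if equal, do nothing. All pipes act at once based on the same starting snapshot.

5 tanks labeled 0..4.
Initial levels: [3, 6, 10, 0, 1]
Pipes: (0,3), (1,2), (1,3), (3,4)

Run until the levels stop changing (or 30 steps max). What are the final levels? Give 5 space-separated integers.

Answer: 4 6 4 2 4

Derivation:
Step 1: flows [0->3,2->1,1->3,4->3] -> levels [2 6 9 3 0]
Step 2: flows [3->0,2->1,1->3,3->4] -> levels [3 6 8 2 1]
Step 3: flows [0->3,2->1,1->3,3->4] -> levels [2 6 7 3 2]
Step 4: flows [3->0,2->1,1->3,3->4] -> levels [3 6 6 2 3]
Step 5: flows [0->3,1=2,1->3,4->3] -> levels [2 5 6 5 2]
Step 6: flows [3->0,2->1,1=3,3->4] -> levels [3 6 5 3 3]
Step 7: flows [0=3,1->2,1->3,3=4] -> levels [3 4 6 4 3]
Step 8: flows [3->0,2->1,1=3,3->4] -> levels [4 5 5 2 4]
Step 9: flows [0->3,1=2,1->3,4->3] -> levels [3 4 5 5 3]
Step 10: flows [3->0,2->1,3->1,3->4] -> levels [4 6 4 2 4]
Step 11: flows [0->3,1->2,1->3,4->3] -> levels [3 4 5 5 3]
  -> period-2 cycle: step 11 state = step 9 state; never stabilizes
  -> state at step 30: (30-9) mod 2 = 1, same as step 10 -> [4 6 4 2 4]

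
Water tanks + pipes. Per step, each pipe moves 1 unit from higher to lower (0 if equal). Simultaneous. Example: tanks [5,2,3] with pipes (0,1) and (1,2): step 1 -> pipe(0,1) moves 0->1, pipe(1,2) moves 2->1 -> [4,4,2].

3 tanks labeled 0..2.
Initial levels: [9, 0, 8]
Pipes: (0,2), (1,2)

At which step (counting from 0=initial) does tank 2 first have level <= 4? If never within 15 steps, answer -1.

Answer: -1

Derivation:
Step 1: flows [0->2,2->1] -> levels [8 1 8]
Step 2: flows [0=2,2->1] -> levels [8 2 7]
Step 3: flows [0->2,2->1] -> levels [7 3 7]
Step 4: flows [0=2,2->1] -> levels [7 4 6]
Step 5: flows [0->2,2->1] -> levels [6 5 6]
Step 6: flows [0=2,2->1] -> levels [6 6 5]
Step 7: flows [0->2,1->2] -> levels [5 5 7]
Step 8: flows [2->0,2->1] -> levels [6 6 5]
  -> period-2 cycle (repeats step 6); tank 2 never drops to <=4
Tank 2 never reaches <=4 within 15 steps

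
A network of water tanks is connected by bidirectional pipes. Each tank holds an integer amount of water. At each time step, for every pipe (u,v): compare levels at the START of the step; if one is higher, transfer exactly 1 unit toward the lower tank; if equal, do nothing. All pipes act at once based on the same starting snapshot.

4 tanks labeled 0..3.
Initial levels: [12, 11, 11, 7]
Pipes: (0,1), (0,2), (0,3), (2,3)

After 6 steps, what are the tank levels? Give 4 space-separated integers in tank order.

Answer: 12 10 9 10

Derivation:
Step 1: flows [0->1,0->2,0->3,2->3] -> levels [9 12 11 9]
Step 2: flows [1->0,2->0,0=3,2->3] -> levels [11 11 9 10]
Step 3: flows [0=1,0->2,0->3,3->2] -> levels [9 11 11 10]
Step 4: flows [1->0,2->0,3->0,2->3] -> levels [12 10 9 10]
Step 5: flows [0->1,0->2,0->3,3->2] -> levels [9 11 11 10]
  -> period-2 cycle: step 5 state = step 3 state
  -> state at step 6: (6-3) mod 2 = 1, same as step 4 -> [12 10 9 10]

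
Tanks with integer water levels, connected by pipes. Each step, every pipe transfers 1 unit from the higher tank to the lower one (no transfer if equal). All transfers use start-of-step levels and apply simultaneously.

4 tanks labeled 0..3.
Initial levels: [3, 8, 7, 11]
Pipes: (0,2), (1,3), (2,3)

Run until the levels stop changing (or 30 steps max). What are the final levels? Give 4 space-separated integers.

Step 1: flows [2->0,3->1,3->2] -> levels [4 9 7 9]
Step 2: flows [2->0,1=3,3->2] -> levels [5 9 7 8]
Step 3: flows [2->0,1->3,3->2] -> levels [6 8 7 8]
Step 4: flows [2->0,1=3,3->2] -> levels [7 8 7 7]
Step 5: flows [0=2,1->3,2=3] -> levels [7 7 7 8]
Step 6: flows [0=2,3->1,3->2] -> levels [7 8 8 6]
Step 7: flows [2->0,1->3,2->3] -> levels [8 7 6 8]
Step 8: flows [0->2,3->1,3->2] -> levels [7 8 8 6]
  -> period-2 cycle: step 8 state = step 6 state; never stabilizes
  -> state at step 30: (30-6) mod 2 = 0, same as step 6 -> [7 8 8 6]

Answer: 7 8 8 6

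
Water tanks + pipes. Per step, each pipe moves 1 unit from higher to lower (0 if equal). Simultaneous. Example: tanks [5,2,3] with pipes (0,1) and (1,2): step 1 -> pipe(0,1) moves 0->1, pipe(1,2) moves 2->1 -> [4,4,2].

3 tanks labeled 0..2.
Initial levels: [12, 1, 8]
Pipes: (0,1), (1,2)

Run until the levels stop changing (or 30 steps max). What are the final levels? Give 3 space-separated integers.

Answer: 7 7 7

Derivation:
Step 1: flows [0->1,2->1] -> levels [11 3 7]
Step 2: flows [0->1,2->1] -> levels [10 5 6]
Step 3: flows [0->1,2->1] -> levels [9 7 5]
Step 4: flows [0->1,1->2] -> levels [8 7 6]
Step 5: flows [0->1,1->2] -> levels [7 7 7]
Step 6: flows [0=1,1=2] -> levels [7 7 7]
  -> stable (no change)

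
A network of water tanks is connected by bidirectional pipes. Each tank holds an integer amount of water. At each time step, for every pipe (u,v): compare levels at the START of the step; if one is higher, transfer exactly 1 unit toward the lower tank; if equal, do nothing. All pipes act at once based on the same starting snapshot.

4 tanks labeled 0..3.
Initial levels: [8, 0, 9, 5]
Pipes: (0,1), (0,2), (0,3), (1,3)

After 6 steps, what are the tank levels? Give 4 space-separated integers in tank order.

Step 1: flows [0->1,2->0,0->3,3->1] -> levels [7 2 8 5]
Step 2: flows [0->1,2->0,0->3,3->1] -> levels [6 4 7 5]
Step 3: flows [0->1,2->0,0->3,3->1] -> levels [5 6 6 5]
Step 4: flows [1->0,2->0,0=3,1->3] -> levels [7 4 5 6]
Step 5: flows [0->1,0->2,0->3,3->1] -> levels [4 6 6 6]
Step 6: flows [1->0,2->0,3->0,1=3] -> levels [7 5 5 5]

Answer: 7 5 5 5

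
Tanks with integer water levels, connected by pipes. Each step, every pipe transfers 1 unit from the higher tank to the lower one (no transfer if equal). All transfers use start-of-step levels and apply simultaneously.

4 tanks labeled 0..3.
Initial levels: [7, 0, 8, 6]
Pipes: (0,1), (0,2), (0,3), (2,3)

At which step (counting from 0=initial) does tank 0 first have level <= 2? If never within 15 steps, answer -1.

Answer: -1

Derivation:
Step 1: flows [0->1,2->0,0->3,2->3] -> levels [6 1 6 8]
Step 2: flows [0->1,0=2,3->0,3->2] -> levels [6 2 7 6]
Step 3: flows [0->1,2->0,0=3,2->3] -> levels [6 3 5 7]
Step 4: flows [0->1,0->2,3->0,3->2] -> levels [5 4 7 5]
Step 5: flows [0->1,2->0,0=3,2->3] -> levels [5 5 5 6]
Step 6: flows [0=1,0=2,3->0,3->2] -> levels [6 5 6 4]
Step 7: flows [0->1,0=2,0->3,2->3] -> levels [4 6 5 6]
Step 8: flows [1->0,2->0,3->0,3->2] -> levels [7 5 5 4]
Step 9: flows [0->1,0->2,0->3,2->3] -> levels [4 6 5 6]
  -> period-2 cycle (repeats step 7); tank 0 never drops to <=2
Tank 0 never reaches <=2 within 15 steps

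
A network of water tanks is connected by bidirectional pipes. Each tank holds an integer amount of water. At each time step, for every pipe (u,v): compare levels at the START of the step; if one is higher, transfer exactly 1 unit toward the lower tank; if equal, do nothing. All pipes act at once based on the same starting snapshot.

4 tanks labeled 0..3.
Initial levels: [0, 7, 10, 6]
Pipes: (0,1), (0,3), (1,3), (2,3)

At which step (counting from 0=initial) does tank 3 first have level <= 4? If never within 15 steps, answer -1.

Answer: 5

Derivation:
Step 1: flows [1->0,3->0,1->3,2->3] -> levels [2 5 9 7]
Step 2: flows [1->0,3->0,3->1,2->3] -> levels [4 5 8 6]
Step 3: flows [1->0,3->0,3->1,2->3] -> levels [6 5 7 5]
Step 4: flows [0->1,0->3,1=3,2->3] -> levels [4 6 6 7]
Step 5: flows [1->0,3->0,3->1,3->2] -> levels [6 6 7 4]
Tank 3 first reaches <=4 at step 5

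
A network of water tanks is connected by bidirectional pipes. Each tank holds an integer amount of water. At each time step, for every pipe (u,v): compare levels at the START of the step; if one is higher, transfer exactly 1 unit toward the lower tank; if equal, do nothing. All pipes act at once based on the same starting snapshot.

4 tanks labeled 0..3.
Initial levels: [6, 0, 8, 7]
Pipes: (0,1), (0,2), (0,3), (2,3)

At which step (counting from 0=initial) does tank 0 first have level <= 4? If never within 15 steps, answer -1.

Answer: 6

Derivation:
Step 1: flows [0->1,2->0,3->0,2->3] -> levels [7 1 6 7]
Step 2: flows [0->1,0->2,0=3,3->2] -> levels [5 2 8 6]
Step 3: flows [0->1,2->0,3->0,2->3] -> levels [6 3 6 6]
Step 4: flows [0->1,0=2,0=3,2=3] -> levels [5 4 6 6]
Step 5: flows [0->1,2->0,3->0,2=3] -> levels [6 5 5 5]
Step 6: flows [0->1,0->2,0->3,2=3] -> levels [3 6 6 6]
Tank 0 first reaches <=4 at step 6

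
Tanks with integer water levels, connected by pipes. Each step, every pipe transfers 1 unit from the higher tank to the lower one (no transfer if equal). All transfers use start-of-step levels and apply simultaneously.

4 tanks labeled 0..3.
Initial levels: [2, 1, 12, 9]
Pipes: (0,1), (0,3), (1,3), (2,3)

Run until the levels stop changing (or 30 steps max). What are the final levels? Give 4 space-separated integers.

Answer: 6 6 7 5

Derivation:
Step 1: flows [0->1,3->0,3->1,2->3] -> levels [2 3 11 8]
Step 2: flows [1->0,3->0,3->1,2->3] -> levels [4 3 10 7]
Step 3: flows [0->1,3->0,3->1,2->3] -> levels [4 5 9 6]
Step 4: flows [1->0,3->0,3->1,2->3] -> levels [6 5 8 5]
Step 5: flows [0->1,0->3,1=3,2->3] -> levels [4 6 7 7]
Step 6: flows [1->0,3->0,3->1,2=3] -> levels [6 6 7 5]
Step 7: flows [0=1,0->3,1->3,2->3] -> levels [5 5 6 8]
Step 8: flows [0=1,3->0,3->1,3->2] -> levels [6 6 7 5]
  -> period-2 cycle: step 8 state = step 6 state; never stabilizes
  -> state at step 30: (30-6) mod 2 = 0, same as step 6 -> [6 6 7 5]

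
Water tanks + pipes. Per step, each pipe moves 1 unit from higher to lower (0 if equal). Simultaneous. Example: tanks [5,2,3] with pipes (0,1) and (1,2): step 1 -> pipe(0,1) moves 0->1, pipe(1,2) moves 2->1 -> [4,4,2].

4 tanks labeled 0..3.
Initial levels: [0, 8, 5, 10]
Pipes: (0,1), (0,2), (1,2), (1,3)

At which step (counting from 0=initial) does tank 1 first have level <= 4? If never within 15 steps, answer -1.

Step 1: flows [1->0,2->0,1->2,3->1] -> levels [2 7 5 9]
Step 2: flows [1->0,2->0,1->2,3->1] -> levels [4 6 5 8]
Step 3: flows [1->0,2->0,1->2,3->1] -> levels [6 5 5 7]
Step 4: flows [0->1,0->2,1=2,3->1] -> levels [4 7 6 6]
Step 5: flows [1->0,2->0,1->2,1->3] -> levels [6 4 6 7]
Tank 1 first reaches <=4 at step 5

Answer: 5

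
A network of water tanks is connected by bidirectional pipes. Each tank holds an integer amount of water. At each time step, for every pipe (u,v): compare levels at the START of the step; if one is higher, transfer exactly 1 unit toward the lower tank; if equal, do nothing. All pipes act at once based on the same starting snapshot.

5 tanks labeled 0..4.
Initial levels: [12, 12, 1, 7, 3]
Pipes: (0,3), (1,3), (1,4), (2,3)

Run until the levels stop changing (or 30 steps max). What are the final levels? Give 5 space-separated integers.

Answer: 7 6 6 8 8

Derivation:
Step 1: flows [0->3,1->3,1->4,3->2] -> levels [11 10 2 8 4]
Step 2: flows [0->3,1->3,1->4,3->2] -> levels [10 8 3 9 5]
Step 3: flows [0->3,3->1,1->4,3->2] -> levels [9 8 4 8 6]
Step 4: flows [0->3,1=3,1->4,3->2] -> levels [8 7 5 8 7]
Step 5: flows [0=3,3->1,1=4,3->2] -> levels [8 8 6 6 7]
Step 6: flows [0->3,1->3,1->4,2=3] -> levels [7 6 6 8 8]
Step 7: flows [3->0,3->1,4->1,3->2] -> levels [8 8 7 5 7]
Step 8: flows [0->3,1->3,1->4,2->3] -> levels [7 6 6 8 8]
  -> period-2 cycle: step 8 state = step 6 state; never stabilizes
  -> state at step 30: (30-6) mod 2 = 0, same as step 6 -> [7 6 6 8 8]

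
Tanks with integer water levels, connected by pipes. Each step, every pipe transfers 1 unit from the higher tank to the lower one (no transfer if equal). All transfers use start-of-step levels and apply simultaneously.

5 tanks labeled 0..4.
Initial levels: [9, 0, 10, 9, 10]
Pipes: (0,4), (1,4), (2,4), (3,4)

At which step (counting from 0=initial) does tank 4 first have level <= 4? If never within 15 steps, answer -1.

Step 1: flows [4->0,4->1,2=4,4->3] -> levels [10 1 10 10 7]
Step 2: flows [0->4,4->1,2->4,3->4] -> levels [9 2 9 9 9]
Step 3: flows [0=4,4->1,2=4,3=4] -> levels [9 3 9 9 8]
Step 4: flows [0->4,4->1,2->4,3->4] -> levels [8 4 8 8 10]
Step 5: flows [4->0,4->1,4->2,4->3] -> levels [9 5 9 9 6]
Step 6: flows [0->4,4->1,2->4,3->4] -> levels [8 6 8 8 8]
Step 7: flows [0=4,4->1,2=4,3=4] -> levels [8 7 8 8 7]
Step 8: flows [0->4,1=4,2->4,3->4] -> levels [7 7 7 7 10]
Step 9: flows [4->0,4->1,4->2,4->3] -> levels [8 8 8 8 6]
Step 10: flows [0->4,1->4,2->4,3->4] -> levels [7 7 7 7 10]
  -> period-2 cycle (repeats step 8); tank 4 never drops to <=4
Tank 4 never reaches <=4 within 15 steps

Answer: -1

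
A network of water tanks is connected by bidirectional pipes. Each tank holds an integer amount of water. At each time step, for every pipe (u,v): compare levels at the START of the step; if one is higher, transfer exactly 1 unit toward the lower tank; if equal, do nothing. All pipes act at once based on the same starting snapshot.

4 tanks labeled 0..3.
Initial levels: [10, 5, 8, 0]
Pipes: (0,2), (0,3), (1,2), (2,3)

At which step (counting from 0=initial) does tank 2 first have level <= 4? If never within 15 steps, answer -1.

Step 1: flows [0->2,0->3,2->1,2->3] -> levels [8 6 7 2]
Step 2: flows [0->2,0->3,2->1,2->3] -> levels [6 7 6 4]
Step 3: flows [0=2,0->3,1->2,2->3] -> levels [5 6 6 6]
Step 4: flows [2->0,3->0,1=2,2=3] -> levels [7 6 5 5]
Step 5: flows [0->2,0->3,1->2,2=3] -> levels [5 5 7 6]
Step 6: flows [2->0,3->0,2->1,2->3] -> levels [7 6 4 6]
Tank 2 first reaches <=4 at step 6

Answer: 6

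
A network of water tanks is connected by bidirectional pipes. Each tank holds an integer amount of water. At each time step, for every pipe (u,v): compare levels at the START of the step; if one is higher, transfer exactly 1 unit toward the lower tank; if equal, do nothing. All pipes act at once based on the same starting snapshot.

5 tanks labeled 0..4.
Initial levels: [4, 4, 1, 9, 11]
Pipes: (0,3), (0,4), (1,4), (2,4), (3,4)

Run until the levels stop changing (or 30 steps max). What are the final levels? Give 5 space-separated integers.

Answer: 7 6 5 7 4

Derivation:
Step 1: flows [3->0,4->0,4->1,4->2,4->3] -> levels [6 5 2 9 7]
Step 2: flows [3->0,4->0,4->1,4->2,3->4] -> levels [8 6 3 7 5]
Step 3: flows [0->3,0->4,1->4,4->2,3->4] -> levels [6 5 4 7 7]
Step 4: flows [3->0,4->0,4->1,4->2,3=4] -> levels [8 6 5 6 4]
Step 5: flows [0->3,0->4,1->4,2->4,3->4] -> levels [6 5 4 6 8]
Step 6: flows [0=3,4->0,4->1,4->2,4->3] -> levels [7 6 5 7 4]
Step 7: flows [0=3,0->4,1->4,2->4,3->4] -> levels [6 5 4 6 8]
  -> period-2 cycle: step 7 state = step 5 state; never stabilizes
  -> state at step 30: (30-5) mod 2 = 1, same as step 6 -> [7 6 5 7 4]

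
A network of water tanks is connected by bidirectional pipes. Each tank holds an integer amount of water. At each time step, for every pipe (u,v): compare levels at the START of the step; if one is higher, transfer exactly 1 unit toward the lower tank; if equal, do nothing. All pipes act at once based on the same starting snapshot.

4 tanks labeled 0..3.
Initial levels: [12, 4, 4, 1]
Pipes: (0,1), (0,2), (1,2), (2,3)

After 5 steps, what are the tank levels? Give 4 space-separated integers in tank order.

Step 1: flows [0->1,0->2,1=2,2->3] -> levels [10 5 4 2]
Step 2: flows [0->1,0->2,1->2,2->3] -> levels [8 5 5 3]
Step 3: flows [0->1,0->2,1=2,2->3] -> levels [6 6 5 4]
Step 4: flows [0=1,0->2,1->2,2->3] -> levels [5 5 6 5]
Step 5: flows [0=1,2->0,2->1,2->3] -> levels [6 6 3 6]

Answer: 6 6 3 6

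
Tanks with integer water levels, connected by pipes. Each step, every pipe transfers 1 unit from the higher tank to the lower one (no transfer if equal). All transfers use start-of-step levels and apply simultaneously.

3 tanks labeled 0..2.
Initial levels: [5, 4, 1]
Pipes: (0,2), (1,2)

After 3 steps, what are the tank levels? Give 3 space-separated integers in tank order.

Step 1: flows [0->2,1->2] -> levels [4 3 3]
Step 2: flows [0->2,1=2] -> levels [3 3 4]
Step 3: flows [2->0,2->1] -> levels [4 4 2]

Answer: 4 4 2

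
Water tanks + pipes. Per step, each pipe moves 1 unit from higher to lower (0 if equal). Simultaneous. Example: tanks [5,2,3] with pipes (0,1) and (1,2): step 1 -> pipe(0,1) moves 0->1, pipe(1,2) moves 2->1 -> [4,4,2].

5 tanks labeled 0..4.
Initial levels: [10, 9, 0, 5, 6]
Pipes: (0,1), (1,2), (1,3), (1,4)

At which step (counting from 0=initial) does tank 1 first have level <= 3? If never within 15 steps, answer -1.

Answer: -1

Derivation:
Step 1: flows [0->1,1->2,1->3,1->4] -> levels [9 7 1 6 7]
Step 2: flows [0->1,1->2,1->3,1=4] -> levels [8 6 2 7 7]
Step 3: flows [0->1,1->2,3->1,4->1] -> levels [7 8 3 6 6]
Step 4: flows [1->0,1->2,1->3,1->4] -> levels [8 4 4 7 7]
Step 5: flows [0->1,1=2,3->1,4->1] -> levels [7 7 4 6 6]
Step 6: flows [0=1,1->2,1->3,1->4] -> levels [7 4 5 7 7]
Step 7: flows [0->1,2->1,3->1,4->1] -> levels [6 8 4 6 6]
Step 8: flows [1->0,1->2,1->3,1->4] -> levels [7 4 5 7 7]
  -> period-2 cycle (repeats step 6); tank 1 never drops to <=3
Tank 1 never reaches <=3 within 15 steps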